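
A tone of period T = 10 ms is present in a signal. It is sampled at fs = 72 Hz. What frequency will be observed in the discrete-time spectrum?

28 Hz

T = 10 ms → f = 1/T = 100 Hz.
100 Hz mod fs = 28 Hz.
28 Hz ≤ fs/2 = 36 Hz, appears at 28 Hz.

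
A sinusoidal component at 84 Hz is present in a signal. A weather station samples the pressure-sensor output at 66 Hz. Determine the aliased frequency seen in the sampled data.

84 Hz mod fs = 18 Hz.
18 Hz ≤ fs/2 = 33 Hz, appears at 18 Hz.

18 Hz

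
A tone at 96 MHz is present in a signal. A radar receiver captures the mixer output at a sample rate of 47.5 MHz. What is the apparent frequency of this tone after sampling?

1 MHz

96 MHz mod fs = 1 MHz.
1 MHz ≤ fs/2 = 23.75 MHz, appears at 1 MHz.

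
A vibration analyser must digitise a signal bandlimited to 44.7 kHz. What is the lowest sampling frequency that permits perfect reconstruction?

Nyquist rate = 2 × 44.7 kHz = 89.4 kHz.

89.4 kHz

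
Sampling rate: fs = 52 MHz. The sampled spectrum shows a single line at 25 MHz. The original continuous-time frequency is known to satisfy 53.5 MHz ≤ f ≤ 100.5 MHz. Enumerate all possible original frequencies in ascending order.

77 MHz, 79 MHz

Frequencies that alias to 25 MHz are k·fs ± 25 MHz for integer k ≥ 0.
k=0: 25 MHz.
k=1: 27 MHz, 77 MHz.
k=2: 79 MHz, 129 MHz.
k=3: 131 MHz, 181 MHz.
Within [53.5 MHz, 100.5 MHz]: 77 MHz, 79 MHz.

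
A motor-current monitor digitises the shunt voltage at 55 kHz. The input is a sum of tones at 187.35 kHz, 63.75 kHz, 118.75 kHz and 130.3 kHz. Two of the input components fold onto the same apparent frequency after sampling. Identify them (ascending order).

63.75 kHz, 118.75 kHz

fs/2 = 27.5 kHz.
187.35 kHz mod fs = 22.35 kHz.
22.35 kHz ≤ fs/2 = 27.5 kHz, appears at 22.35 kHz.
63.75 kHz mod fs = 8.75 kHz.
8.75 kHz ≤ fs/2 = 27.5 kHz, appears at 8.75 kHz.
118.75 kHz mod fs = 8.75 kHz.
8.75 kHz ≤ fs/2 = 27.5 kHz, appears at 8.75 kHz.
130.3 kHz mod fs = 20.3 kHz.
20.3 kHz ≤ fs/2 = 27.5 kHz, appears at 20.3 kHz.
63.75 kHz and 118.75 kHz both map to 8.75 kHz.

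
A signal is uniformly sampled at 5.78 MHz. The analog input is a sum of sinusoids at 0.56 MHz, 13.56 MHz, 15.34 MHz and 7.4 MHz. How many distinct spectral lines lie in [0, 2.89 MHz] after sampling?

3

fs/2 = 2.89 MHz.
0.56 MHz ≤ fs/2 = 2.89 MHz, passes unchanged.
13.56 MHz mod fs = 2 MHz.
2 MHz ≤ fs/2 = 2.89 MHz, appears at 2 MHz.
15.34 MHz mod fs = 3.78 MHz.
3.78 MHz > fs/2 = 2.89 MHz, folds to fs − 3.78 MHz = 2 MHz.
7.4 MHz mod fs = 1.62 MHz.
1.62 MHz ≤ fs/2 = 2.89 MHz, appears at 1.62 MHz.
Distinct values: {0.56 MHz, 1.62 MHz, 2 MHz} → 3.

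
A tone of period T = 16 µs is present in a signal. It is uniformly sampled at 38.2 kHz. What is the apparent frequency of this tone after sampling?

13.9 kHz

T = 16 µs → f = 1/T = 62.5 kHz.
62.5 kHz mod fs = 24.3 kHz.
24.3 kHz > fs/2 = 19.1 kHz, folds to fs − 24.3 kHz = 13.9 kHz.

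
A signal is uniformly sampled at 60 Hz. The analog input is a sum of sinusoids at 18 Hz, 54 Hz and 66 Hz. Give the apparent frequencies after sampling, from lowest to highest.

6 Hz, 18 Hz

fs/2 = 30 Hz.
18 Hz ≤ fs/2 = 30 Hz, passes unchanged.
54 Hz > fs/2 = 30 Hz, folds to fs − 54 Hz = 6 Hz.
66 Hz mod fs = 6 Hz.
6 Hz ≤ fs/2 = 30 Hz, appears at 6 Hz.
Distinct values: {6 Hz, 18 Hz}.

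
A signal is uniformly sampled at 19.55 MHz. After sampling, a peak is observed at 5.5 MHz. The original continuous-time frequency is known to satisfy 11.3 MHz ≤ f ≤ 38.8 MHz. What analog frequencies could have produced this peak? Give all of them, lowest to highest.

Frequencies that alias to 5.5 MHz are k·fs ± 5.5 MHz for integer k ≥ 0.
k=0: 5.5 MHz.
k=1: 14.05 MHz, 25.05 MHz.
k=2: 33.6 MHz, 44.6 MHz.
k=3: 53.15 MHz, 64.15 MHz.
Within [11.3 MHz, 38.8 MHz]: 14.05 MHz, 25.05 MHz, 33.6 MHz.

14.05 MHz, 25.05 MHz, 33.6 MHz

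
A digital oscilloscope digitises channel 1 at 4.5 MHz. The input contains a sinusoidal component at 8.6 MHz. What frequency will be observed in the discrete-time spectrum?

0.4 MHz

8.6 MHz mod fs = 4.1 MHz.
4.1 MHz > fs/2 = 2.25 MHz, folds to fs − 4.1 MHz = 0.4 MHz.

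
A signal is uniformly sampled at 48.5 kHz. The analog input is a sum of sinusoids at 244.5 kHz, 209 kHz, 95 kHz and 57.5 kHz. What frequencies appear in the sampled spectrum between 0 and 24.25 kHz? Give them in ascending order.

2 kHz, 9 kHz, 15 kHz

fs/2 = 24.25 kHz.
244.5 kHz mod fs = 2 kHz.
2 kHz ≤ fs/2 = 24.25 kHz, appears at 2 kHz.
209 kHz mod fs = 15 kHz.
15 kHz ≤ fs/2 = 24.25 kHz, appears at 15 kHz.
95 kHz mod fs = 46.5 kHz.
46.5 kHz > fs/2 = 24.25 kHz, folds to fs − 46.5 kHz = 2 kHz.
57.5 kHz mod fs = 9 kHz.
9 kHz ≤ fs/2 = 24.25 kHz, appears at 9 kHz.
Distinct values: {2 kHz, 9 kHz, 15 kHz}.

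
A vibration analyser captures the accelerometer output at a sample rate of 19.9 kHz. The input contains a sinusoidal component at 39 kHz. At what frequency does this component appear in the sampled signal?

0.8 kHz

39 kHz mod fs = 19.1 kHz.
19.1 kHz > fs/2 = 9.95 kHz, folds to fs − 19.1 kHz = 0.8 kHz.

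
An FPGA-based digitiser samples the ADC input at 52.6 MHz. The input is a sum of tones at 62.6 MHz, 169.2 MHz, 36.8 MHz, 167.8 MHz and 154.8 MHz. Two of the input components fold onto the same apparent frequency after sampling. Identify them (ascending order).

62.6 MHz, 167.8 MHz

fs/2 = 26.3 MHz.
62.6 MHz mod fs = 10 MHz.
10 MHz ≤ fs/2 = 26.3 MHz, appears at 10 MHz.
169.2 MHz mod fs = 11.4 MHz.
11.4 MHz ≤ fs/2 = 26.3 MHz, appears at 11.4 MHz.
36.8 MHz > fs/2 = 26.3 MHz, folds to fs − 36.8 MHz = 15.8 MHz.
167.8 MHz mod fs = 10 MHz.
10 MHz ≤ fs/2 = 26.3 MHz, appears at 10 MHz.
154.8 MHz mod fs = 49.6 MHz.
49.6 MHz > fs/2 = 26.3 MHz, folds to fs − 49.6 MHz = 3 MHz.
62.6 MHz and 167.8 MHz both map to 10 MHz.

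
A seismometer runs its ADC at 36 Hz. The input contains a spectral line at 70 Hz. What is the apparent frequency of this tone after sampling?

2 Hz

70 Hz mod fs = 34 Hz.
34 Hz > fs/2 = 18 Hz, folds to fs − 34 Hz = 2 Hz.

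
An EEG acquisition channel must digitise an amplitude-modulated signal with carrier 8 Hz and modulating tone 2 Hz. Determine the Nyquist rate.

AM sidebands sit at fc ± fm = 6 Hz and 10 Hz.
Highest-frequency component: 10 Hz.
Nyquist rate = 2 × 10 Hz = 20 Hz.

20 Hz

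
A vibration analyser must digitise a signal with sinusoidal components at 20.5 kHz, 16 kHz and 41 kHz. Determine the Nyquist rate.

Highest-frequency component: 41 kHz.
Nyquist rate = 2 × 41 kHz = 82 kHz.

82 kHz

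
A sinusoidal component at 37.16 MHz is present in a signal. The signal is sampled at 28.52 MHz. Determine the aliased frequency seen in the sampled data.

8.64 MHz

37.16 MHz mod fs = 8.64 MHz.
8.64 MHz ≤ fs/2 = 14.26 MHz, appears at 8.64 MHz.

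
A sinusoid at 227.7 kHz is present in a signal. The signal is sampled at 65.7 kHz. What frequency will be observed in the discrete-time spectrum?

227.7 kHz mod fs = 30.6 kHz.
30.6 kHz ≤ fs/2 = 32.85 kHz, appears at 30.6 kHz.

30.6 kHz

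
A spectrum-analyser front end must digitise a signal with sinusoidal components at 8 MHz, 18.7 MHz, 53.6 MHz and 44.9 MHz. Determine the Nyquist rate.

107.2 MHz

Highest-frequency component: 53.6 MHz.
Nyquist rate = 2 × 53.6 MHz = 107.2 MHz.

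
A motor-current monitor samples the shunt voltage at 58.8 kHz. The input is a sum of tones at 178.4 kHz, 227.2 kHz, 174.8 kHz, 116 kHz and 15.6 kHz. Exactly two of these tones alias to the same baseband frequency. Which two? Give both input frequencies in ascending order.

fs/2 = 29.4 kHz.
178.4 kHz mod fs = 2 kHz.
2 kHz ≤ fs/2 = 29.4 kHz, appears at 2 kHz.
227.2 kHz mod fs = 50.8 kHz.
50.8 kHz > fs/2 = 29.4 kHz, folds to fs − 50.8 kHz = 8 kHz.
174.8 kHz mod fs = 57.2 kHz.
57.2 kHz > fs/2 = 29.4 kHz, folds to fs − 57.2 kHz = 1.6 kHz.
116 kHz mod fs = 57.2 kHz.
57.2 kHz > fs/2 = 29.4 kHz, folds to fs − 57.2 kHz = 1.6 kHz.
15.6 kHz ≤ fs/2 = 29.4 kHz, passes unchanged.
116 kHz and 174.8 kHz both map to 1.6 kHz.

116 kHz, 174.8 kHz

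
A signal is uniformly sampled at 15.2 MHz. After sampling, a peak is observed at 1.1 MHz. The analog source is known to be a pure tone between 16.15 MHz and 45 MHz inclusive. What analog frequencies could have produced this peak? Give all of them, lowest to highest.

16.3 MHz, 29.3 MHz, 31.5 MHz, 44.5 MHz

Frequencies that alias to 1.1 MHz are k·fs ± 1.1 MHz for integer k ≥ 0.
k=0: 1.1 MHz.
k=1: 14.1 MHz, 16.3 MHz.
k=2: 29.3 MHz, 31.5 MHz.
k=3: 44.5 MHz, 46.7 MHz.
k=4: 59.7 MHz, 61.9 MHz.
Within [16.15 MHz, 45 MHz]: 16.3 MHz, 29.3 MHz, 31.5 MHz, 44.5 MHz.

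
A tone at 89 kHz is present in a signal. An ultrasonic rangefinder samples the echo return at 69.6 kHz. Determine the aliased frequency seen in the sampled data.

19.4 kHz

89 kHz mod fs = 19.4 kHz.
19.4 kHz ≤ fs/2 = 34.8 kHz, appears at 19.4 kHz.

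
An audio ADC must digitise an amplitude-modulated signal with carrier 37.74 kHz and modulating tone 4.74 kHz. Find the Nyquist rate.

84.96 kHz

AM sidebands sit at fc ± fm = 33 kHz and 42.48 kHz.
Highest-frequency component: 42.48 kHz.
Nyquist rate = 2 × 42.48 kHz = 84.96 kHz.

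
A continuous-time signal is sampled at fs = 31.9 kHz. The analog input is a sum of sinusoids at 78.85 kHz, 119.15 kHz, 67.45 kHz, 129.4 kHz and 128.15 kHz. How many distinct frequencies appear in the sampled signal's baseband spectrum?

5

fs/2 = 15.95 kHz.
78.85 kHz mod fs = 15.05 kHz.
15.05 kHz ≤ fs/2 = 15.95 kHz, appears at 15.05 kHz.
119.15 kHz mod fs = 23.45 kHz.
23.45 kHz > fs/2 = 15.95 kHz, folds to fs − 23.45 kHz = 8.45 kHz.
67.45 kHz mod fs = 3.65 kHz.
3.65 kHz ≤ fs/2 = 15.95 kHz, appears at 3.65 kHz.
129.4 kHz mod fs = 1.8 kHz.
1.8 kHz ≤ fs/2 = 15.95 kHz, appears at 1.8 kHz.
128.15 kHz mod fs = 0.55 kHz.
0.55 kHz ≤ fs/2 = 15.95 kHz, appears at 0.55 kHz.
Distinct values: {0.55 kHz, 1.8 kHz, 3.65 kHz, 8.45 kHz, 15.05 kHz} → 5.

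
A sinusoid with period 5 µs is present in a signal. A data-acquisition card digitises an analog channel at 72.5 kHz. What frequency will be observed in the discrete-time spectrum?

17.5 kHz

T = 5 µs → f = 1/T = 200 kHz.
200 kHz mod fs = 55 kHz.
55 kHz > fs/2 = 36.25 kHz, folds to fs − 55 kHz = 17.5 kHz.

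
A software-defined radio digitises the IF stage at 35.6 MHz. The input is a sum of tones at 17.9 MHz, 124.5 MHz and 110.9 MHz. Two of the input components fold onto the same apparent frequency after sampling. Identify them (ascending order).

17.9 MHz, 124.5 MHz

fs/2 = 17.8 MHz.
17.9 MHz > fs/2 = 17.8 MHz, folds to fs − 17.9 MHz = 17.7 MHz.
124.5 MHz mod fs = 17.7 MHz.
17.7 MHz ≤ fs/2 = 17.8 MHz, appears at 17.7 MHz.
110.9 MHz mod fs = 4.1 MHz.
4.1 MHz ≤ fs/2 = 17.8 MHz, appears at 4.1 MHz.
17.9 MHz and 124.5 MHz both map to 17.7 MHz.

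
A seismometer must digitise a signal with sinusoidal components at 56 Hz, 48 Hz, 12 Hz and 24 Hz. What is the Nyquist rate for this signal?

Highest-frequency component: 56 Hz.
Nyquist rate = 2 × 56 Hz = 112 Hz.

112 Hz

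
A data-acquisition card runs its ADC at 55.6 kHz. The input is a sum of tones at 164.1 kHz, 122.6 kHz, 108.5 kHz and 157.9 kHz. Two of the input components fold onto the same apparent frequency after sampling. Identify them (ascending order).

108.5 kHz, 164.1 kHz

fs/2 = 27.8 kHz.
164.1 kHz mod fs = 52.9 kHz.
52.9 kHz > fs/2 = 27.8 kHz, folds to fs − 52.9 kHz = 2.7 kHz.
122.6 kHz mod fs = 11.4 kHz.
11.4 kHz ≤ fs/2 = 27.8 kHz, appears at 11.4 kHz.
108.5 kHz mod fs = 52.9 kHz.
52.9 kHz > fs/2 = 27.8 kHz, folds to fs − 52.9 kHz = 2.7 kHz.
157.9 kHz mod fs = 46.7 kHz.
46.7 kHz > fs/2 = 27.8 kHz, folds to fs − 46.7 kHz = 8.9 kHz.
108.5 kHz and 164.1 kHz both map to 2.7 kHz.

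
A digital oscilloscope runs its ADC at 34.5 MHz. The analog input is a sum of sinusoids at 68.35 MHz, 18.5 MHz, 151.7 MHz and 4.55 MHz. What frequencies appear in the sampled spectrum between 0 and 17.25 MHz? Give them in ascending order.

fs/2 = 17.25 MHz.
68.35 MHz mod fs = 33.85 MHz.
33.85 MHz > fs/2 = 17.25 MHz, folds to fs − 33.85 MHz = 0.65 MHz.
18.5 MHz > fs/2 = 17.25 MHz, folds to fs − 18.5 MHz = 16 MHz.
151.7 MHz mod fs = 13.7 MHz.
13.7 MHz ≤ fs/2 = 17.25 MHz, appears at 13.7 MHz.
4.55 MHz ≤ fs/2 = 17.25 MHz, passes unchanged.
Distinct values: {0.65 MHz, 4.55 MHz, 13.7 MHz, 16 MHz}.

0.65 MHz, 4.55 MHz, 13.7 MHz, 16 MHz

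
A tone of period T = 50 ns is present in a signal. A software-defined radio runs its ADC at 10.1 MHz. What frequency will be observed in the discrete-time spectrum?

0.2 MHz

T = 50 ns → f = 1/T = 20 MHz.
20 MHz mod fs = 9.9 MHz.
9.9 MHz > fs/2 = 5.05 MHz, folds to fs − 9.9 MHz = 0.2 MHz.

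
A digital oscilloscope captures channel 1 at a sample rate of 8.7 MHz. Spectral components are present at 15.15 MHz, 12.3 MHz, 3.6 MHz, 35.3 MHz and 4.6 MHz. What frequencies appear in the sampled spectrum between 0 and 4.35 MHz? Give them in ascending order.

fs/2 = 4.35 MHz.
15.15 MHz mod fs = 6.45 MHz.
6.45 MHz > fs/2 = 4.35 MHz, folds to fs − 6.45 MHz = 2.25 MHz.
12.3 MHz mod fs = 3.6 MHz.
3.6 MHz ≤ fs/2 = 4.35 MHz, appears at 3.6 MHz.
3.6 MHz ≤ fs/2 = 4.35 MHz, passes unchanged.
35.3 MHz mod fs = 0.5 MHz.
0.5 MHz ≤ fs/2 = 4.35 MHz, appears at 0.5 MHz.
4.6 MHz > fs/2 = 4.35 MHz, folds to fs − 4.6 MHz = 4.1 MHz.
Distinct values: {0.5 MHz, 2.25 MHz, 3.6 MHz, 4.1 MHz}.

0.5 MHz, 2.25 MHz, 3.6 MHz, 4.1 MHz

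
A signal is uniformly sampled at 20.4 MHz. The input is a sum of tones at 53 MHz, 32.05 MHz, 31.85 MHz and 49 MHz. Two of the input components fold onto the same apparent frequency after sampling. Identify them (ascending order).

49 MHz, 53 MHz

fs/2 = 10.2 MHz.
53 MHz mod fs = 12.2 MHz.
12.2 MHz > fs/2 = 10.2 MHz, folds to fs − 12.2 MHz = 8.2 MHz.
32.05 MHz mod fs = 11.65 MHz.
11.65 MHz > fs/2 = 10.2 MHz, folds to fs − 11.65 MHz = 8.75 MHz.
31.85 MHz mod fs = 11.45 MHz.
11.45 MHz > fs/2 = 10.2 MHz, folds to fs − 11.45 MHz = 8.95 MHz.
49 MHz mod fs = 8.2 MHz.
8.2 MHz ≤ fs/2 = 10.2 MHz, appears at 8.2 MHz.
49 MHz and 53 MHz both map to 8.2 MHz.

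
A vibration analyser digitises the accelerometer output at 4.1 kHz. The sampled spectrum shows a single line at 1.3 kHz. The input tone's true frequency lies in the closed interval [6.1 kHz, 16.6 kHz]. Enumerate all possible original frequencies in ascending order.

6.9 kHz, 9.5 kHz, 11 kHz, 13.6 kHz, 15.1 kHz

Frequencies that alias to 1.3 kHz are k·fs ± 1.3 kHz for integer k ≥ 0.
k=0: 1.3 kHz.
k=1: 2.8 kHz, 5.4 kHz.
k=2: 6.9 kHz, 9.5 kHz.
k=3: 11 kHz, 13.6 kHz.
k=4: 15.1 kHz, 17.7 kHz.
k=5: 19.2 kHz, 21.8 kHz.
Within [6.1 kHz, 16.6 kHz]: 6.9 kHz, 9.5 kHz, 11 kHz, 13.6 kHz, 15.1 kHz.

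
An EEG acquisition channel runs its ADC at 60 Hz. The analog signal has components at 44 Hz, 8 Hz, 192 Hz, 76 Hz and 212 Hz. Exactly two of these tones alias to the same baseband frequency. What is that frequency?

16 Hz

fs/2 = 30 Hz.
44 Hz > fs/2 = 30 Hz, folds to fs − 44 Hz = 16 Hz.
8 Hz ≤ fs/2 = 30 Hz, passes unchanged.
192 Hz mod fs = 12 Hz.
12 Hz ≤ fs/2 = 30 Hz, appears at 12 Hz.
76 Hz mod fs = 16 Hz.
16 Hz ≤ fs/2 = 30 Hz, appears at 16 Hz.
212 Hz mod fs = 32 Hz.
32 Hz > fs/2 = 30 Hz, folds to fs − 32 Hz = 28 Hz.
44 Hz and 76 Hz both map to 16 Hz.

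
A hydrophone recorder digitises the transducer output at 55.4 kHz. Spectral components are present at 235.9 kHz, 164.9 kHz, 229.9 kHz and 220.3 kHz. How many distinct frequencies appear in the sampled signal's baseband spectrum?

fs/2 = 27.7 kHz.
235.9 kHz mod fs = 14.3 kHz.
14.3 kHz ≤ fs/2 = 27.7 kHz, appears at 14.3 kHz.
164.9 kHz mod fs = 54.1 kHz.
54.1 kHz > fs/2 = 27.7 kHz, folds to fs − 54.1 kHz = 1.3 kHz.
229.9 kHz mod fs = 8.3 kHz.
8.3 kHz ≤ fs/2 = 27.7 kHz, appears at 8.3 kHz.
220.3 kHz mod fs = 54.1 kHz.
54.1 kHz > fs/2 = 27.7 kHz, folds to fs − 54.1 kHz = 1.3 kHz.
Distinct values: {1.3 kHz, 8.3 kHz, 14.3 kHz} → 3.

3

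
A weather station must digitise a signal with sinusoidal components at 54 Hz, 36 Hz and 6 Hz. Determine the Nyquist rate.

108 Hz

Highest-frequency component: 54 Hz.
Nyquist rate = 2 × 54 Hz = 108 Hz.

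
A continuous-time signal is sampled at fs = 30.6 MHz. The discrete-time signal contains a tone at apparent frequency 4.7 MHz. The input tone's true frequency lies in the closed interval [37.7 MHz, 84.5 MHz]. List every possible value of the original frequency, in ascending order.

56.5 MHz, 65.9 MHz

Frequencies that alias to 4.7 MHz are k·fs ± 4.7 MHz for integer k ≥ 0.
k=0: 4.7 MHz.
k=1: 25.9 MHz, 35.3 MHz.
k=2: 56.5 MHz, 65.9 MHz.
k=3: 87.1 MHz, 96.5 MHz.
Within [37.7 MHz, 84.5 MHz]: 56.5 MHz, 65.9 MHz.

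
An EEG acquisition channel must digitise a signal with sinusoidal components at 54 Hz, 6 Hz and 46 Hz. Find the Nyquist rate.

108 Hz

Highest-frequency component: 54 Hz.
Nyquist rate = 2 × 54 Hz = 108 Hz.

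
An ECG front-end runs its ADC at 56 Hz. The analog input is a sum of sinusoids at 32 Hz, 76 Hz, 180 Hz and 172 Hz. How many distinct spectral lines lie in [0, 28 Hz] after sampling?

4

fs/2 = 28 Hz.
32 Hz > fs/2 = 28 Hz, folds to fs − 32 Hz = 24 Hz.
76 Hz mod fs = 20 Hz.
20 Hz ≤ fs/2 = 28 Hz, appears at 20 Hz.
180 Hz mod fs = 12 Hz.
12 Hz ≤ fs/2 = 28 Hz, appears at 12 Hz.
172 Hz mod fs = 4 Hz.
4 Hz ≤ fs/2 = 28 Hz, appears at 4 Hz.
Distinct values: {4 Hz, 12 Hz, 20 Hz, 24 Hz} → 4.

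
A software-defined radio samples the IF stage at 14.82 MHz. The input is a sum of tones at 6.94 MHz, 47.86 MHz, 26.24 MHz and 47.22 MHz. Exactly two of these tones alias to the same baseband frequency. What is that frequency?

fs/2 = 7.41 MHz.
6.94 MHz ≤ fs/2 = 7.41 MHz, passes unchanged.
47.86 MHz mod fs = 3.4 MHz.
3.4 MHz ≤ fs/2 = 7.41 MHz, appears at 3.4 MHz.
26.24 MHz mod fs = 11.42 MHz.
11.42 MHz > fs/2 = 7.41 MHz, folds to fs − 11.42 MHz = 3.4 MHz.
47.22 MHz mod fs = 2.76 MHz.
2.76 MHz ≤ fs/2 = 7.41 MHz, appears at 2.76 MHz.
26.24 MHz and 47.86 MHz both map to 3.4 MHz.

3.4 MHz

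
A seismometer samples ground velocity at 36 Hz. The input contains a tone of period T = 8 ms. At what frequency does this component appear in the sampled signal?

T = 8 ms → f = 1/T = 125 Hz.
125 Hz mod fs = 17 Hz.
17 Hz ≤ fs/2 = 18 Hz, appears at 17 Hz.

17 Hz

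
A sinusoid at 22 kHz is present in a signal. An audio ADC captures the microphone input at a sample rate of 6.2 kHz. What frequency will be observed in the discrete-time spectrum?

22 kHz mod fs = 3.4 kHz.
3.4 kHz > fs/2 = 3.1 kHz, folds to fs − 3.4 kHz = 2.8 kHz.

2.8 kHz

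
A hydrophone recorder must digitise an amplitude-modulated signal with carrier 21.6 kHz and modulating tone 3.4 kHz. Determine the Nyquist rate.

AM sidebands sit at fc ± fm = 18.2 kHz and 25 kHz.
Highest-frequency component: 25 kHz.
Nyquist rate = 2 × 25 kHz = 50 kHz.

50 kHz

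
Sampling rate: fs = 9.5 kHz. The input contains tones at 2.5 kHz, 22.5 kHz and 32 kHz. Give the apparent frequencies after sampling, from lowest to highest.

2.5 kHz, 3.5 kHz

fs/2 = 4.75 kHz.
2.5 kHz ≤ fs/2 = 4.75 kHz, passes unchanged.
22.5 kHz mod fs = 3.5 kHz.
3.5 kHz ≤ fs/2 = 4.75 kHz, appears at 3.5 kHz.
32 kHz mod fs = 3.5 kHz.
3.5 kHz ≤ fs/2 = 4.75 kHz, appears at 3.5 kHz.
Distinct values: {2.5 kHz, 3.5 kHz}.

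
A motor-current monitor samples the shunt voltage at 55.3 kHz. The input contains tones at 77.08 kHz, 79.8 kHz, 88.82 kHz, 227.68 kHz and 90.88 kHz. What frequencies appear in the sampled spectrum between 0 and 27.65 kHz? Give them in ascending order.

6.48 kHz, 19.72 kHz, 21.78 kHz, 24.5 kHz

fs/2 = 27.65 kHz.
77.08 kHz mod fs = 21.78 kHz.
21.78 kHz ≤ fs/2 = 27.65 kHz, appears at 21.78 kHz.
79.8 kHz mod fs = 24.5 kHz.
24.5 kHz ≤ fs/2 = 27.65 kHz, appears at 24.5 kHz.
88.82 kHz mod fs = 33.52 kHz.
33.52 kHz > fs/2 = 27.65 kHz, folds to fs − 33.52 kHz = 21.78 kHz.
227.68 kHz mod fs = 6.48 kHz.
6.48 kHz ≤ fs/2 = 27.65 kHz, appears at 6.48 kHz.
90.88 kHz mod fs = 35.58 kHz.
35.58 kHz > fs/2 = 27.65 kHz, folds to fs − 35.58 kHz = 19.72 kHz.
Distinct values: {6.48 kHz, 19.72 kHz, 21.78 kHz, 24.5 kHz}.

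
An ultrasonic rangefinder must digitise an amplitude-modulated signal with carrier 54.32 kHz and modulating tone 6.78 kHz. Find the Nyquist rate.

122.2 kHz

AM sidebands sit at fc ± fm = 47.54 kHz and 61.1 kHz.
Highest-frequency component: 61.1 kHz.
Nyquist rate = 2 × 61.1 kHz = 122.2 kHz.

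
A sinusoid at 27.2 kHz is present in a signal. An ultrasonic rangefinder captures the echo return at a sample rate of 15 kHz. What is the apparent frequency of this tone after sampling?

27.2 kHz mod fs = 12.2 kHz.
12.2 kHz > fs/2 = 7.5 kHz, folds to fs − 12.2 kHz = 2.8 kHz.

2.8 kHz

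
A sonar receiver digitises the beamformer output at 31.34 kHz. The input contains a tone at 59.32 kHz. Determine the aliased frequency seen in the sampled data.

3.36 kHz

59.32 kHz mod fs = 27.98 kHz.
27.98 kHz > fs/2 = 15.67 kHz, folds to fs − 27.98 kHz = 3.36 kHz.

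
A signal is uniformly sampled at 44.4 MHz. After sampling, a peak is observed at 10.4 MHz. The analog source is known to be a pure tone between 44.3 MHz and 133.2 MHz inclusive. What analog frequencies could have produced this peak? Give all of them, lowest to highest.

54.8 MHz, 78.4 MHz, 99.2 MHz, 122.8 MHz

Frequencies that alias to 10.4 MHz are k·fs ± 10.4 MHz for integer k ≥ 0.
k=0: 10.4 MHz.
k=1: 34 MHz, 54.8 MHz.
k=2: 78.4 MHz, 99.2 MHz.
k=3: 122.8 MHz, 143.6 MHz.
k=4: 167.2 MHz, 188 MHz.
Within [44.3 MHz, 133.2 MHz]: 54.8 MHz, 78.4 MHz, 99.2 MHz, 122.8 MHz.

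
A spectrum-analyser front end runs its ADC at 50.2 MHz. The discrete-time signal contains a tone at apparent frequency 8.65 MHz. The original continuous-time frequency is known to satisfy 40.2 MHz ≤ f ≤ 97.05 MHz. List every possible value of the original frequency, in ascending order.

41.55 MHz, 58.85 MHz, 91.75 MHz

Frequencies that alias to 8.65 MHz are k·fs ± 8.65 MHz for integer k ≥ 0.
k=0: 8.65 MHz.
k=1: 41.55 MHz, 58.85 MHz.
k=2: 91.75 MHz, 109.05 MHz.
k=3: 141.95 MHz, 159.25 MHz.
Within [40.2 MHz, 97.05 MHz]: 41.55 MHz, 58.85 MHz, 91.75 MHz.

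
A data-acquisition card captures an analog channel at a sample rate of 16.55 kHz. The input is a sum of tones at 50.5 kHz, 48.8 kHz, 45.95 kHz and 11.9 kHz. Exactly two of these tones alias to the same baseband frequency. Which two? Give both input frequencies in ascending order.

48.8 kHz, 50.5 kHz

fs/2 = 8.275 kHz.
50.5 kHz mod fs = 0.85 kHz.
0.85 kHz ≤ fs/2 = 8.275 kHz, appears at 0.85 kHz.
48.8 kHz mod fs = 15.7 kHz.
15.7 kHz > fs/2 = 8.275 kHz, folds to fs − 15.7 kHz = 0.85 kHz.
45.95 kHz mod fs = 12.85 kHz.
12.85 kHz > fs/2 = 8.275 kHz, folds to fs − 12.85 kHz = 3.7 kHz.
11.9 kHz > fs/2 = 8.275 kHz, folds to fs − 11.9 kHz = 4.65 kHz.
48.8 kHz and 50.5 kHz both map to 0.85 kHz.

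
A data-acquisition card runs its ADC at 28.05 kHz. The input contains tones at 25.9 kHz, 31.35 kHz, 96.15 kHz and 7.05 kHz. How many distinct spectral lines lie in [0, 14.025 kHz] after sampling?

4

fs/2 = 14.025 kHz.
25.9 kHz > fs/2 = 14.025 kHz, folds to fs − 25.9 kHz = 2.15 kHz.
31.35 kHz mod fs = 3.3 kHz.
3.3 kHz ≤ fs/2 = 14.025 kHz, appears at 3.3 kHz.
96.15 kHz mod fs = 12 kHz.
12 kHz ≤ fs/2 = 14.025 kHz, appears at 12 kHz.
7.05 kHz ≤ fs/2 = 14.025 kHz, passes unchanged.
Distinct values: {2.15 kHz, 3.3 kHz, 7.05 kHz, 12 kHz} → 4.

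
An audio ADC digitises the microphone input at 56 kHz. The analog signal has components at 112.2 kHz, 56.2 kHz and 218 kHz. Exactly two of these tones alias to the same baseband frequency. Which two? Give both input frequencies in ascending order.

fs/2 = 28 kHz.
112.2 kHz mod fs = 0.2 kHz.
0.2 kHz ≤ fs/2 = 28 kHz, appears at 0.2 kHz.
56.2 kHz mod fs = 0.2 kHz.
0.2 kHz ≤ fs/2 = 28 kHz, appears at 0.2 kHz.
218 kHz mod fs = 50 kHz.
50 kHz > fs/2 = 28 kHz, folds to fs − 50 kHz = 6 kHz.
56.2 kHz and 112.2 kHz both map to 0.2 kHz.

56.2 kHz, 112.2 kHz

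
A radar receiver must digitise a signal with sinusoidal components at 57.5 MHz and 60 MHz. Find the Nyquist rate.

Highest-frequency component: 60 MHz.
Nyquist rate = 2 × 60 MHz = 120 MHz.

120 MHz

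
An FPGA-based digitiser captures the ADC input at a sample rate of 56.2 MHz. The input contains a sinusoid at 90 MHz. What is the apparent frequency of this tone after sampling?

22.4 MHz

90 MHz mod fs = 33.8 MHz.
33.8 MHz > fs/2 = 28.1 MHz, folds to fs − 33.8 MHz = 22.4 MHz.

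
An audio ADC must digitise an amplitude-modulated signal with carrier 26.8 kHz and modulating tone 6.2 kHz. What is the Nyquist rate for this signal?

AM sidebands sit at fc ± fm = 20.6 kHz and 33 kHz.
Highest-frequency component: 33 kHz.
Nyquist rate = 2 × 33 kHz = 66 kHz.

66 kHz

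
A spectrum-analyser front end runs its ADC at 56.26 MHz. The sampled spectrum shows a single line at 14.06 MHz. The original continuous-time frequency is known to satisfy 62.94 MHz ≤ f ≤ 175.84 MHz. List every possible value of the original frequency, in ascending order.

Frequencies that alias to 14.06 MHz are k·fs ± 14.06 MHz for integer k ≥ 0.
k=0: 14.06 MHz.
k=1: 42.2 MHz, 70.32 MHz.
k=2: 98.46 MHz, 126.58 MHz.
k=3: 154.72 MHz, 182.84 MHz.
k=4: 210.98 MHz, 239.1 MHz.
Within [62.94 MHz, 175.84 MHz]: 70.32 MHz, 98.46 MHz, 126.58 MHz, 154.72 MHz.

70.32 MHz, 98.46 MHz, 126.58 MHz, 154.72 MHz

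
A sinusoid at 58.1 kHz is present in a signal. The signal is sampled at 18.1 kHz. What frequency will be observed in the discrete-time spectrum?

3.8 kHz

58.1 kHz mod fs = 3.8 kHz.
3.8 kHz ≤ fs/2 = 9.05 kHz, appears at 3.8 kHz.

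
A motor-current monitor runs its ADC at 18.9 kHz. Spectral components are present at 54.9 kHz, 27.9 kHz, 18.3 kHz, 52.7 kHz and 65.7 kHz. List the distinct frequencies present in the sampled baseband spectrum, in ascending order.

0.6 kHz, 1.8 kHz, 4 kHz, 9 kHz

fs/2 = 9.45 kHz.
54.9 kHz mod fs = 17.1 kHz.
17.1 kHz > fs/2 = 9.45 kHz, folds to fs − 17.1 kHz = 1.8 kHz.
27.9 kHz mod fs = 9 kHz.
9 kHz ≤ fs/2 = 9.45 kHz, appears at 9 kHz.
18.3 kHz > fs/2 = 9.45 kHz, folds to fs − 18.3 kHz = 0.6 kHz.
52.7 kHz mod fs = 14.9 kHz.
14.9 kHz > fs/2 = 9.45 kHz, folds to fs − 14.9 kHz = 4 kHz.
65.7 kHz mod fs = 9 kHz.
9 kHz ≤ fs/2 = 9.45 kHz, appears at 9 kHz.
Distinct values: {0.6 kHz, 1.8 kHz, 4 kHz, 9 kHz}.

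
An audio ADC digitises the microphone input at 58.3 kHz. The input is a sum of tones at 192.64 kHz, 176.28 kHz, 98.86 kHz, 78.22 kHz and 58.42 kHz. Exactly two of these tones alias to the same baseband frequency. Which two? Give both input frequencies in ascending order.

fs/2 = 29.15 kHz.
192.64 kHz mod fs = 17.74 kHz.
17.74 kHz ≤ fs/2 = 29.15 kHz, appears at 17.74 kHz.
176.28 kHz mod fs = 1.38 kHz.
1.38 kHz ≤ fs/2 = 29.15 kHz, appears at 1.38 kHz.
98.86 kHz mod fs = 40.56 kHz.
40.56 kHz > fs/2 = 29.15 kHz, folds to fs − 40.56 kHz = 17.74 kHz.
78.22 kHz mod fs = 19.92 kHz.
19.92 kHz ≤ fs/2 = 29.15 kHz, appears at 19.92 kHz.
58.42 kHz mod fs = 0.12 kHz.
0.12 kHz ≤ fs/2 = 29.15 kHz, appears at 0.12 kHz.
98.86 kHz and 192.64 kHz both map to 17.74 kHz.

98.86 kHz, 192.64 kHz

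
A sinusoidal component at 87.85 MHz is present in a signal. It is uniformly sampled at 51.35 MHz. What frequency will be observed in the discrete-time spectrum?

87.85 MHz mod fs = 36.5 MHz.
36.5 MHz > fs/2 = 25.675 MHz, folds to fs − 36.5 MHz = 14.85 MHz.

14.85 MHz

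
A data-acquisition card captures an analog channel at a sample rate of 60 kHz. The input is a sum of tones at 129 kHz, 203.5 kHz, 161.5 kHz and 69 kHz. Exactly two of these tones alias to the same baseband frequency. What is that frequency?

9 kHz

fs/2 = 30 kHz.
129 kHz mod fs = 9 kHz.
9 kHz ≤ fs/2 = 30 kHz, appears at 9 kHz.
203.5 kHz mod fs = 23.5 kHz.
23.5 kHz ≤ fs/2 = 30 kHz, appears at 23.5 kHz.
161.5 kHz mod fs = 41.5 kHz.
41.5 kHz > fs/2 = 30 kHz, folds to fs − 41.5 kHz = 18.5 kHz.
69 kHz mod fs = 9 kHz.
9 kHz ≤ fs/2 = 30 kHz, appears at 9 kHz.
69 kHz and 129 kHz both map to 9 kHz.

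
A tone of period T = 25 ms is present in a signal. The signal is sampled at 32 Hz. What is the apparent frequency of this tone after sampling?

8 Hz

T = 25 ms → f = 1/T = 40 Hz.
40 Hz mod fs = 8 Hz.
8 Hz ≤ fs/2 = 16 Hz, appears at 8 Hz.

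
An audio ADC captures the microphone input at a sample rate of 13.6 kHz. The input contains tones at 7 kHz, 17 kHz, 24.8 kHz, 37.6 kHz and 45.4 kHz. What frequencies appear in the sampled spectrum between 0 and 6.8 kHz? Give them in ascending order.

2.4 kHz, 3.2 kHz, 3.4 kHz, 4.6 kHz, 6.6 kHz

fs/2 = 6.8 kHz.
7 kHz > fs/2 = 6.8 kHz, folds to fs − 7 kHz = 6.6 kHz.
17 kHz mod fs = 3.4 kHz.
3.4 kHz ≤ fs/2 = 6.8 kHz, appears at 3.4 kHz.
24.8 kHz mod fs = 11.2 kHz.
11.2 kHz > fs/2 = 6.8 kHz, folds to fs − 11.2 kHz = 2.4 kHz.
37.6 kHz mod fs = 10.4 kHz.
10.4 kHz > fs/2 = 6.8 kHz, folds to fs − 10.4 kHz = 3.2 kHz.
45.4 kHz mod fs = 4.6 kHz.
4.6 kHz ≤ fs/2 = 6.8 kHz, appears at 4.6 kHz.
Distinct values: {2.4 kHz, 3.2 kHz, 3.4 kHz, 4.6 kHz, 6.6 kHz}.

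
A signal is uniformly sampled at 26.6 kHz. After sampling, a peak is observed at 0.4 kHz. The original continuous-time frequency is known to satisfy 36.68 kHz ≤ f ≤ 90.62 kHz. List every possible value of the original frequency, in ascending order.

52.8 kHz, 53.6 kHz, 79.4 kHz, 80.2 kHz

Frequencies that alias to 0.4 kHz are k·fs ± 0.4 kHz for integer k ≥ 0.
k=0: 0.4 kHz.
k=1: 26.2 kHz, 27 kHz.
k=2: 52.8 kHz, 53.6 kHz.
k=3: 79.4 kHz, 80.2 kHz.
k=4: 106 kHz, 106.8 kHz.
Within [36.68 kHz, 90.62 kHz]: 52.8 kHz, 53.6 kHz, 79.4 kHz, 80.2 kHz.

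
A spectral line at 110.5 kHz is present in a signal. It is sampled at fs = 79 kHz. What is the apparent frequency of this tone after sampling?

110.5 kHz mod fs = 31.5 kHz.
31.5 kHz ≤ fs/2 = 39.5 kHz, appears at 31.5 kHz.

31.5 kHz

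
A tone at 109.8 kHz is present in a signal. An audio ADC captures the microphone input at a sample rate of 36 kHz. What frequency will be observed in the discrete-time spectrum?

109.8 kHz mod fs = 1.8 kHz.
1.8 kHz ≤ fs/2 = 18 kHz, appears at 1.8 kHz.

1.8 kHz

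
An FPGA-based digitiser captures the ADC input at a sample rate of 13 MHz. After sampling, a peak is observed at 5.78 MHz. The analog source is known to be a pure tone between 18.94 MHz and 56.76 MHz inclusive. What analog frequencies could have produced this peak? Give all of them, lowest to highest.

Frequencies that alias to 5.78 MHz are k·fs ± 5.78 MHz for integer k ≥ 0.
k=0: 5.78 MHz.
k=1: 7.22 MHz, 18.78 MHz.
k=2: 20.22 MHz, 31.78 MHz.
k=3: 33.22 MHz, 44.78 MHz.
k=4: 46.22 MHz, 57.78 MHz.
k=5: 59.22 MHz, 70.78 MHz.
Within [18.94 MHz, 56.76 MHz]: 20.22 MHz, 31.78 MHz, 33.22 MHz, 44.78 MHz, 46.22 MHz.

20.22 MHz, 31.78 MHz, 33.22 MHz, 44.78 MHz, 46.22 MHz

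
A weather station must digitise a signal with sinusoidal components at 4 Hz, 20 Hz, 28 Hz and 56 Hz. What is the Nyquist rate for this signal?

Highest-frequency component: 56 Hz.
Nyquist rate = 2 × 56 Hz = 112 Hz.

112 Hz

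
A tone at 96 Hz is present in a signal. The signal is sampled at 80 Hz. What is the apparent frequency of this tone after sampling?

16 Hz

96 Hz mod fs = 16 Hz.
16 Hz ≤ fs/2 = 40 Hz, appears at 16 Hz.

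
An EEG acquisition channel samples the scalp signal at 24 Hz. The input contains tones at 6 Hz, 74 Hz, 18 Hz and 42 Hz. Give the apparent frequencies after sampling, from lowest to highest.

2 Hz, 6 Hz

fs/2 = 12 Hz.
6 Hz ≤ fs/2 = 12 Hz, passes unchanged.
74 Hz mod fs = 2 Hz.
2 Hz ≤ fs/2 = 12 Hz, appears at 2 Hz.
18 Hz > fs/2 = 12 Hz, folds to fs − 18 Hz = 6 Hz.
42 Hz mod fs = 18 Hz.
18 Hz > fs/2 = 12 Hz, folds to fs − 18 Hz = 6 Hz.
Distinct values: {2 Hz, 6 Hz}.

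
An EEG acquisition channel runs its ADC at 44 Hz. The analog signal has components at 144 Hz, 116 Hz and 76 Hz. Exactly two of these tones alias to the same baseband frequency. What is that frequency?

fs/2 = 22 Hz.
144 Hz mod fs = 12 Hz.
12 Hz ≤ fs/2 = 22 Hz, appears at 12 Hz.
116 Hz mod fs = 28 Hz.
28 Hz > fs/2 = 22 Hz, folds to fs − 28 Hz = 16 Hz.
76 Hz mod fs = 32 Hz.
32 Hz > fs/2 = 22 Hz, folds to fs − 32 Hz = 12 Hz.
76 Hz and 144 Hz both map to 12 Hz.

12 Hz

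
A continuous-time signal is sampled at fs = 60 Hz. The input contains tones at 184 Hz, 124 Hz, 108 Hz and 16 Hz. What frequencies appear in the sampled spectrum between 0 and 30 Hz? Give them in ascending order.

fs/2 = 30 Hz.
184 Hz mod fs = 4 Hz.
4 Hz ≤ fs/2 = 30 Hz, appears at 4 Hz.
124 Hz mod fs = 4 Hz.
4 Hz ≤ fs/2 = 30 Hz, appears at 4 Hz.
108 Hz mod fs = 48 Hz.
48 Hz > fs/2 = 30 Hz, folds to fs − 48 Hz = 12 Hz.
16 Hz ≤ fs/2 = 30 Hz, passes unchanged.
Distinct values: {4 Hz, 12 Hz, 16 Hz}.

4 Hz, 12 Hz, 16 Hz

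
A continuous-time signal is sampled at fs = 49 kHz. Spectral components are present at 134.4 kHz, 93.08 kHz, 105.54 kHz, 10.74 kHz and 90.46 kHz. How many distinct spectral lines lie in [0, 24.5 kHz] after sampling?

fs/2 = 24.5 kHz.
134.4 kHz mod fs = 36.4 kHz.
36.4 kHz > fs/2 = 24.5 kHz, folds to fs − 36.4 kHz = 12.6 kHz.
93.08 kHz mod fs = 44.08 kHz.
44.08 kHz > fs/2 = 24.5 kHz, folds to fs − 44.08 kHz = 4.92 kHz.
105.54 kHz mod fs = 7.54 kHz.
7.54 kHz ≤ fs/2 = 24.5 kHz, appears at 7.54 kHz.
10.74 kHz ≤ fs/2 = 24.5 kHz, passes unchanged.
90.46 kHz mod fs = 41.46 kHz.
41.46 kHz > fs/2 = 24.5 kHz, folds to fs − 41.46 kHz = 7.54 kHz.
Distinct values: {4.92 kHz, 7.54 kHz, 10.74 kHz, 12.6 kHz} → 4.

4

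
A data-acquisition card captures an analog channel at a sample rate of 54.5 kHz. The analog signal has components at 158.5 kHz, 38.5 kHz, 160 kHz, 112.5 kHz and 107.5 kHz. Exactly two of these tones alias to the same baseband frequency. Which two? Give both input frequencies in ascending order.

112.5 kHz, 160 kHz

fs/2 = 27.25 kHz.
158.5 kHz mod fs = 49.5 kHz.
49.5 kHz > fs/2 = 27.25 kHz, folds to fs − 49.5 kHz = 5 kHz.
38.5 kHz > fs/2 = 27.25 kHz, folds to fs − 38.5 kHz = 16 kHz.
160 kHz mod fs = 51 kHz.
51 kHz > fs/2 = 27.25 kHz, folds to fs − 51 kHz = 3.5 kHz.
112.5 kHz mod fs = 3.5 kHz.
3.5 kHz ≤ fs/2 = 27.25 kHz, appears at 3.5 kHz.
107.5 kHz mod fs = 53 kHz.
53 kHz > fs/2 = 27.25 kHz, folds to fs − 53 kHz = 1.5 kHz.
112.5 kHz and 160 kHz both map to 3.5 kHz.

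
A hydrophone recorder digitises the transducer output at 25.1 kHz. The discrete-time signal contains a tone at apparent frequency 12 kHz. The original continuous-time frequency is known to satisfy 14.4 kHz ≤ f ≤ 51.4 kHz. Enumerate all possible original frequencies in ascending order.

37.1 kHz, 38.2 kHz

Frequencies that alias to 12 kHz are k·fs ± 12 kHz for integer k ≥ 0.
k=0: 12 kHz.
k=1: 13.1 kHz, 37.1 kHz.
k=2: 38.2 kHz, 62.2 kHz.
k=3: 63.3 kHz, 87.3 kHz.
Within [14.4 kHz, 51.4 kHz]: 37.1 kHz, 38.2 kHz.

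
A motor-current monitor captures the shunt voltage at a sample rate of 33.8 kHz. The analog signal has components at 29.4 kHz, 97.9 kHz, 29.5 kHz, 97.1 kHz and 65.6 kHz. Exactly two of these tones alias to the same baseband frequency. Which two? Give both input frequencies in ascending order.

29.5 kHz, 97.1 kHz

fs/2 = 16.9 kHz.
29.4 kHz > fs/2 = 16.9 kHz, folds to fs − 29.4 kHz = 4.4 kHz.
97.9 kHz mod fs = 30.3 kHz.
30.3 kHz > fs/2 = 16.9 kHz, folds to fs − 30.3 kHz = 3.5 kHz.
29.5 kHz > fs/2 = 16.9 kHz, folds to fs − 29.5 kHz = 4.3 kHz.
97.1 kHz mod fs = 29.5 kHz.
29.5 kHz > fs/2 = 16.9 kHz, folds to fs − 29.5 kHz = 4.3 kHz.
65.6 kHz mod fs = 31.8 kHz.
31.8 kHz > fs/2 = 16.9 kHz, folds to fs − 31.8 kHz = 2 kHz.
29.5 kHz and 97.1 kHz both map to 4.3 kHz.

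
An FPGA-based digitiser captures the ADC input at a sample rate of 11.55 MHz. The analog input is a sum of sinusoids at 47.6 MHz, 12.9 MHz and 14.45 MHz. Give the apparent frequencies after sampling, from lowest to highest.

1.35 MHz, 1.4 MHz, 2.9 MHz

fs/2 = 5.775 MHz.
47.6 MHz mod fs = 1.4 MHz.
1.4 MHz ≤ fs/2 = 5.775 MHz, appears at 1.4 MHz.
12.9 MHz mod fs = 1.35 MHz.
1.35 MHz ≤ fs/2 = 5.775 MHz, appears at 1.35 MHz.
14.45 MHz mod fs = 2.9 MHz.
2.9 MHz ≤ fs/2 = 5.775 MHz, appears at 2.9 MHz.
Distinct values: {1.35 MHz, 1.4 MHz, 2.9 MHz}.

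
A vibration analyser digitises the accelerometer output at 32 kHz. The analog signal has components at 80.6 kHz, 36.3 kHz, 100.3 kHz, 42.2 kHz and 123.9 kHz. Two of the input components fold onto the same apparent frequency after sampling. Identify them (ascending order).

fs/2 = 16 kHz.
80.6 kHz mod fs = 16.6 kHz.
16.6 kHz > fs/2 = 16 kHz, folds to fs − 16.6 kHz = 15.4 kHz.
36.3 kHz mod fs = 4.3 kHz.
4.3 kHz ≤ fs/2 = 16 kHz, appears at 4.3 kHz.
100.3 kHz mod fs = 4.3 kHz.
4.3 kHz ≤ fs/2 = 16 kHz, appears at 4.3 kHz.
42.2 kHz mod fs = 10.2 kHz.
10.2 kHz ≤ fs/2 = 16 kHz, appears at 10.2 kHz.
123.9 kHz mod fs = 27.9 kHz.
27.9 kHz > fs/2 = 16 kHz, folds to fs − 27.9 kHz = 4.1 kHz.
36.3 kHz and 100.3 kHz both map to 4.3 kHz.

36.3 kHz, 100.3 kHz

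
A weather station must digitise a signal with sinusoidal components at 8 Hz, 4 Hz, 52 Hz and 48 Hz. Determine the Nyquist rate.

Highest-frequency component: 52 Hz.
Nyquist rate = 2 × 52 Hz = 104 Hz.

104 Hz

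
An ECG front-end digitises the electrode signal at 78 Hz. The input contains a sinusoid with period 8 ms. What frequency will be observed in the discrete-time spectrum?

T = 8 ms → f = 1/T = 125 Hz.
125 Hz mod fs = 47 Hz.
47 Hz > fs/2 = 39 Hz, folds to fs − 47 Hz = 31 Hz.

31 Hz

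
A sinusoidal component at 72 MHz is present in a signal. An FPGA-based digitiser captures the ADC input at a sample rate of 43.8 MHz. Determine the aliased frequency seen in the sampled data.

72 MHz mod fs = 28.2 MHz.
28.2 MHz > fs/2 = 21.9 MHz, folds to fs − 28.2 MHz = 15.6 MHz.

15.6 MHz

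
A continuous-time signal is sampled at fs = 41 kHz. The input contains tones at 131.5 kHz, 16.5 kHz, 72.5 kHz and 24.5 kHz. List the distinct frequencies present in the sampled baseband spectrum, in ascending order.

fs/2 = 20.5 kHz.
131.5 kHz mod fs = 8.5 kHz.
8.5 kHz ≤ fs/2 = 20.5 kHz, appears at 8.5 kHz.
16.5 kHz ≤ fs/2 = 20.5 kHz, passes unchanged.
72.5 kHz mod fs = 31.5 kHz.
31.5 kHz > fs/2 = 20.5 kHz, folds to fs − 31.5 kHz = 9.5 kHz.
24.5 kHz > fs/2 = 20.5 kHz, folds to fs − 24.5 kHz = 16.5 kHz.
Distinct values: {8.5 kHz, 9.5 kHz, 16.5 kHz}.

8.5 kHz, 9.5 kHz, 16.5 kHz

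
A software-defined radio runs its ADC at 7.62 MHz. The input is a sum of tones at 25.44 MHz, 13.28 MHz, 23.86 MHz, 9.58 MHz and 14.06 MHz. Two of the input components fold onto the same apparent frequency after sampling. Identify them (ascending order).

fs/2 = 3.81 MHz.
25.44 MHz mod fs = 2.58 MHz.
2.58 MHz ≤ fs/2 = 3.81 MHz, appears at 2.58 MHz.
13.28 MHz mod fs = 5.66 MHz.
5.66 MHz > fs/2 = 3.81 MHz, folds to fs − 5.66 MHz = 1.96 MHz.
23.86 MHz mod fs = 1 MHz.
1 MHz ≤ fs/2 = 3.81 MHz, appears at 1 MHz.
9.58 MHz mod fs = 1.96 MHz.
1.96 MHz ≤ fs/2 = 3.81 MHz, appears at 1.96 MHz.
14.06 MHz mod fs = 6.44 MHz.
6.44 MHz > fs/2 = 3.81 MHz, folds to fs − 6.44 MHz = 1.18 MHz.
9.58 MHz and 13.28 MHz both map to 1.96 MHz.

9.58 MHz, 13.28 MHz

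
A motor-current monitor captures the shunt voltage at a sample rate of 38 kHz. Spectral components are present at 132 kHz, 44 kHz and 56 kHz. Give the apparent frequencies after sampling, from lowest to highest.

fs/2 = 19 kHz.
132 kHz mod fs = 18 kHz.
18 kHz ≤ fs/2 = 19 kHz, appears at 18 kHz.
44 kHz mod fs = 6 kHz.
6 kHz ≤ fs/2 = 19 kHz, appears at 6 kHz.
56 kHz mod fs = 18 kHz.
18 kHz ≤ fs/2 = 19 kHz, appears at 18 kHz.
Distinct values: {6 kHz, 18 kHz}.

6 kHz, 18 kHz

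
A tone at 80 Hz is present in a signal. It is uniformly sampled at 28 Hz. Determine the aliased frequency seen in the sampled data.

4 Hz

80 Hz mod fs = 24 Hz.
24 Hz > fs/2 = 14 Hz, folds to fs − 24 Hz = 4 Hz.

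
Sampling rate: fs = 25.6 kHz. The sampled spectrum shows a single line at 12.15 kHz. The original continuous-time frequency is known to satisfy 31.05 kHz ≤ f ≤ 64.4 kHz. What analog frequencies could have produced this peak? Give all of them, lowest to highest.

Frequencies that alias to 12.15 kHz are k·fs ± 12.15 kHz for integer k ≥ 0.
k=0: 12.15 kHz.
k=1: 13.45 kHz, 37.75 kHz.
k=2: 39.05 kHz, 63.35 kHz.
k=3: 64.65 kHz, 88.95 kHz.
Within [31.05 kHz, 64.4 kHz]: 37.75 kHz, 39.05 kHz, 63.35 kHz.

37.75 kHz, 39.05 kHz, 63.35 kHz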